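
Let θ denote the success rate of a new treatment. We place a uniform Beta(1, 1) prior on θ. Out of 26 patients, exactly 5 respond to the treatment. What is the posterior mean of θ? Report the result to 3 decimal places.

Posterior mean ≈ 0.214

The binomial likelihood is conjugate to the Beta prior: with 5 successes and 21 failures, the posterior is Beta(1+5, 1+21) = Beta(6, 22).
Posterior mean = α/(α+β) = 6/28 = 0.214.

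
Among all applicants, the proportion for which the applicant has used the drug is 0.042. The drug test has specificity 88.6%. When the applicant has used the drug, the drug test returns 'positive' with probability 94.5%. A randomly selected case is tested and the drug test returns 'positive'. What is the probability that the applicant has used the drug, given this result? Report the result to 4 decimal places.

P(H | E) ≈ 0.2666

Write H for 'the applicant has used the drug'. Prior odds H:¬H = 0.042/0.958 = 0.043841. For the 'positive' outcome, the likelihood ratio is 0.945/0.114 = 8.2895.
Posterior odds = 0.043841 × 8.2895 = 0.36342, so P(H|E) = 0.36342/(1+0.36342) = 0.2666.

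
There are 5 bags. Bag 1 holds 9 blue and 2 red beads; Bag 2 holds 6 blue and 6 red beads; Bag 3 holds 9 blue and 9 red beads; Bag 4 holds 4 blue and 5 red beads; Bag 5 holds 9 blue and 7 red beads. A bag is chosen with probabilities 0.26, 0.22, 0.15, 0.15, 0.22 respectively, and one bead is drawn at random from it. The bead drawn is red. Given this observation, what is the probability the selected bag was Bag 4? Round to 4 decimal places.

P(red|Bag 1) = 0.1818; P(red|Bag 2) = 0.5; P(red|Bag 3) = 0.5; P(red|Bag 4) = 0.5556; P(red|Bag 5) = 0.4375.
Prior × likelihood for each source: 0.26·0.1818=0.04727, 0.22·0.5=0.1100, 0.15·0.5=0.07500, 0.15·0.5556=0.08333, 0.22·0.4375=0.09625. Summing gives P(red) = 0.41186.
P(Bag 4 | red) = 0.08333 / 0.41186 = 0.2023.

Posterior probability ≈ 0.2023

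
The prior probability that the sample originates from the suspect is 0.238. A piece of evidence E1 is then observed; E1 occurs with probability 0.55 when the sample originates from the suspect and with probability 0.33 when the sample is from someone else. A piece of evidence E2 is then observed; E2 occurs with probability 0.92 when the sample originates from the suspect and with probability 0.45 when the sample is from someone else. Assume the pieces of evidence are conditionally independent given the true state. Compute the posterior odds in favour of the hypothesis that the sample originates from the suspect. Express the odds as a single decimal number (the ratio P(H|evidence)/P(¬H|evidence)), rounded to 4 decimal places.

Prior odds = 0.238/(1−0.238) = 0.31234.
Likelihood ratio for E1 = 0.55/0.33 = 1.6667.
Likelihood ratio for E2 = 0.92/0.45 = 2.0444.
Posterior odds = prior odds × LR₁ × LR₂ = 1.0643.

Posterior odds ≈ 1.0643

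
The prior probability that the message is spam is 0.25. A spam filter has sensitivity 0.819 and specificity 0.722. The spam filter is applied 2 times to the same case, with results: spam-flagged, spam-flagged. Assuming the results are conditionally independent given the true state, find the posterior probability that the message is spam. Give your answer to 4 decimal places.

With H the event that the message is spam, the joint likelihood of the observed sequence is P(data|H) = 0.819·0.819 = 0.67076 and P(data|¬H) = 0.278·0.278 = 0.077284.
Bayes: P(H|data) = 0.25·0.67076 / (0.25·0.67076 + 0.75·0.077284) = 0.16769/0.22565 = 0.7431.

Posterior P(H) ≈ 0.7431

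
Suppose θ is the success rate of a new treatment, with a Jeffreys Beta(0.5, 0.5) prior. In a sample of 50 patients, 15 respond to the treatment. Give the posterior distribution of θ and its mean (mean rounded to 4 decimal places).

Posterior: Beta(15.5, 35.5); mean ≈ 0.3039

The binomial likelihood is conjugate to the Beta prior: with 15 successes and 35 failures, the posterior is Beta(0.5+15, 0.5+35) = Beta(15.5, 35.5).
E[θ | data] = 15.5/(15.5+35.5) = 0.3039.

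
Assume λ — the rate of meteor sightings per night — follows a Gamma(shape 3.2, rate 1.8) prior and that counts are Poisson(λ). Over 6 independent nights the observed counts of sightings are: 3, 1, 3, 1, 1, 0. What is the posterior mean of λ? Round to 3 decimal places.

Posterior mean ≈ 1.564

The Poisson likelihood adds the total count to the shape and the number of exposure periods to the rate. Here ∑xᵢ = 9 and n = 6, so shape 3.2→12.2 and rate 1.8→7.8.
E[λ | data] = 12.2/7.8 = 1.564.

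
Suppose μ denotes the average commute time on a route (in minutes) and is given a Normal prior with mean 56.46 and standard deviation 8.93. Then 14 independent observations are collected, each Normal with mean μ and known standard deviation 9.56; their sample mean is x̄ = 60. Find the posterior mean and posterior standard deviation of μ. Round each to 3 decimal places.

Posterior mean ≈ 59.732; posterior SD ≈ 2.456

Prior precision 1/τ₀² = 1/8.93² = 0.0125400; data precision n/σ² = 14/9.56² = 0.153184.
Posterior precision = 0.0125400 + 0.153184 = 0.165724, giving posterior SD = 1/√0.165724 = 2.456.
Posterior mean = (0.0125400·56.46 + 0.153184·60) / 0.165724 = 59.732.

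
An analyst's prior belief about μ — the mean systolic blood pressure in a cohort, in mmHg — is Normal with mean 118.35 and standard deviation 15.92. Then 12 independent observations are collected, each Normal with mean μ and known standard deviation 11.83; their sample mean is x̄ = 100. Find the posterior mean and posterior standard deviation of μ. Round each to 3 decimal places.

With known σ, the Normal prior is conjugate. Weight on the data is w = (n/σ²)/(n/σ² + 1/τ₀²) = 0.0857456/(0.0857456+0.00394561) = 0.95601.
Posterior mean = w·x̄ + (1−w)·μ₀ = 0.95601·100 + 0.043991·118.35 = 100.807. Posterior variance = 1/(0.0857456+0.00394561) = 11.1494, so SD = 3.339.

Posterior mean ≈ 100.807; posterior SD ≈ 3.339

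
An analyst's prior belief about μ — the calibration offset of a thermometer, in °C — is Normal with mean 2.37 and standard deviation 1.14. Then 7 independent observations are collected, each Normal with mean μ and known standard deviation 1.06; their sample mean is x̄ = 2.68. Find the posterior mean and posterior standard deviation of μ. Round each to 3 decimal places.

Posterior mean ≈ 2.646; posterior SD ≈ 0.378

With known σ, the Normal prior is conjugate. Weight on the data is w = (n/σ²)/(n/σ² + 1/τ₀²) = 6.22998/(6.22998+0.769468) = 0.89007.
Posterior mean = w·x̄ + (1−w)·μ₀ = 0.89007·2.68 + 0.10993·2.37 = 2.646. Posterior variance = 1/(6.22998+0.769468) = 0.142869, so SD = 0.378.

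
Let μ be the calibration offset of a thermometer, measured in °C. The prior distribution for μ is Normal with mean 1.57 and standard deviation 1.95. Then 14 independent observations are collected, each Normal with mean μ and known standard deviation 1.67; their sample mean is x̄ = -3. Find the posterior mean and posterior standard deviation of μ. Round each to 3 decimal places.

Prior precision 1/τ₀² = 1/1.95² = 0.262985; data precision n/σ² = 14/1.67² = 5.01990.
Posterior precision = 0.262985 + 5.01990 = 5.28289, giving posterior SD = 1/√5.28289 = 0.435.
Posterior mean = (0.262985·1.57 + 5.01990·-3) / 5.28289 = -2.773.

Posterior mean ≈ -2.773; posterior SD ≈ 0.435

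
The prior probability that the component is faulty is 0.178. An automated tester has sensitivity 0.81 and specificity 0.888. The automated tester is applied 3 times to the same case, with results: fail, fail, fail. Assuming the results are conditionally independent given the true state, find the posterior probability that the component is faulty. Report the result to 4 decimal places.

With H the event that the component is faulty, the joint likelihood of the observed sequence is P(data|H) = 0.81·0.81·0.81 = 0.53144 and P(data|¬H) = 0.112·0.112·0.112 = 0.0014049.
Bayes: P(H|data) = 0.178·0.53144 / (0.178·0.53144 + 0.822·0.0014049) = 0.094596/0.095751 = 0.9879.

Posterior P(H) ≈ 0.9879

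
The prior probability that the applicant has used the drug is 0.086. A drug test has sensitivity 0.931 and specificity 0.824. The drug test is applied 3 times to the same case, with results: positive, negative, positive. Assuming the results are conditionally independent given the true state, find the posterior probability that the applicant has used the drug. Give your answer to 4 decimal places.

Posterior P(H) ≈ 0.1806

With H the event that the applicant has used the drug, the joint likelihood of the observed sequence is P(data|H) = 0.931·0.069·0.931 = 0.059807 and P(data|¬H) = 0.176·0.824·0.176 = 0.025524.
Bayes: P(H|data) = 0.086·0.059807 / (0.086·0.059807 + 0.914·0.025524) = 0.0051434/0.028473 = 0.1806.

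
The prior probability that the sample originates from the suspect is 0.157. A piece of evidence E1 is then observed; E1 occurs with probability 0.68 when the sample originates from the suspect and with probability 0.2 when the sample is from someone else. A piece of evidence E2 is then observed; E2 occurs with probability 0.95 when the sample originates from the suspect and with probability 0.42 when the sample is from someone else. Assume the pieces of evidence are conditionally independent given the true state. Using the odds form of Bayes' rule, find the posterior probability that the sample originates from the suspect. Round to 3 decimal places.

Prior odds = 0.157/(1−0.157) = 0.18624.
Likelihood ratio for E1 = 0.68/0.2 = 3.4000.
Likelihood ratio for E2 = 0.95/0.42 = 2.2619.
Posterior odds = prior odds × LR₁ × LR₂ = 1.4323.
Posterior probability = odds/(1+odds) = 1.4323/2.4323 = 0.589.

Posterior probability ≈ 0.589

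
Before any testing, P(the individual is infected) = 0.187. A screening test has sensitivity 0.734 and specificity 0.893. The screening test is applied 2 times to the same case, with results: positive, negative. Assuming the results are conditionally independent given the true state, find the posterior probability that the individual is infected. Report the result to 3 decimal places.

Posterior P(H) ≈ 0.320

Let H be the event that the individual is infected; start with P(H) = 0.187. P('positive'|H) = 0.734, P('positive'|¬H) = 0.107.
Update on result 1 ('positive'): P(H) ← 0.734·0.1870 / (0.734·0.1870 + 0.107·0.8130) = 0.13726/0.22425 = 0.6121.
Update on result 2 ('negative'): P(H) ← 0.266·0.6121 / (0.266·0.6121 + 0.893·0.3879) = 0.16281/0.50923 = 0.3197.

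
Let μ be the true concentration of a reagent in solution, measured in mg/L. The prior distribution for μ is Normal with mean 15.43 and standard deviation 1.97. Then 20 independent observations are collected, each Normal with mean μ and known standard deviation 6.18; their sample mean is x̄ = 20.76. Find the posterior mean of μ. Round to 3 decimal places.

Prior precision 1/τ₀² = 1/1.97² = 0.257672; data precision n/σ² = 20/6.18² = 0.523664.
Posterior precision = 0.257672 + 0.523664 = 0.781337.
Posterior mean = (0.257672·15.43 + 0.523664·20.76) / 0.781337 = 19.002.

Posterior mean ≈ 19.002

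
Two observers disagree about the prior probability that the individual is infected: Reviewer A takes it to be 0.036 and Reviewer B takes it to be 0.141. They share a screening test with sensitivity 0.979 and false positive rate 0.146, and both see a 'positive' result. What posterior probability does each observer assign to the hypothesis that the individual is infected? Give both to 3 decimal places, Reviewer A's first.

Reviewer A: 0.200; Reviewer B: 0.524

The likelihood ratio for a 'positive' result is 0.979/0.146 = 6.7055.
Reviewer A: prior odds 0.036/0.964 = 0.037344; posterior odds 0.25041; posterior probability 0.200.
Reviewer B: prior odds 0.141/0.859 = 0.16414; posterior odds 1.1007; posterior probability 0.524.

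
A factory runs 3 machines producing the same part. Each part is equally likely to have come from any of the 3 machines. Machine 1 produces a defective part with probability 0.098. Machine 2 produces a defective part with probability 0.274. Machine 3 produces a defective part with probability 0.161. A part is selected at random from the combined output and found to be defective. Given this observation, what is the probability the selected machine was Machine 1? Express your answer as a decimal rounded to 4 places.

Posterior probability ≈ 0.1839

P(defective|M1) = 0.098; P(defective|M2) = 0.274; P(defective|M3) = 0.161.
Prior × likelihood for each source: 0.333333·0.098=0.03267, 0.333333·0.274=0.09133, 0.333333·0.161=0.05367. Summing gives P(defective) = 0.17767.
P(Machine 1 | defective) = 0.03267 / 0.17767 = 0.1839.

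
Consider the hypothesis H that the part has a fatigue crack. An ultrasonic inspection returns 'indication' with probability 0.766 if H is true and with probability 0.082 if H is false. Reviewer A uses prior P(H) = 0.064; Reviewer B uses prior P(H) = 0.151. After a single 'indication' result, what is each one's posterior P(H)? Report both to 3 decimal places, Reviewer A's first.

Reviewer A: 0.390; Reviewer B: 0.624

P('+'|H) = 0.766, P('+'|¬H) = 0.082.
Reviewer A: numerator 0.766·0.064 = 0.049024; evidence = 0.049024+0.082·0.936 = 0.12578; posterior = 0.390.
Reviewer B: numerator 0.766·0.151 = 0.11567; evidence = 0.11567+0.082·0.849 = 0.18528; posterior = 0.624.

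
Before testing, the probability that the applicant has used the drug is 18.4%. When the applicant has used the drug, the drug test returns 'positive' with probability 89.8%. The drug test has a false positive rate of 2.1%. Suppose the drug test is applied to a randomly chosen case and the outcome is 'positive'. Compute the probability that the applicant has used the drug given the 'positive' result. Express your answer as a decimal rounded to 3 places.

Write H for 'the applicant has used the drug'. Prior odds H:¬H = 0.184/0.816 = 0.22549. For the 'positive' outcome, the likelihood ratio is 0.898/0.021 = 42.762.
Posterior odds = 0.22549 × 42.762 = 9.6424, so P(H|E) = 9.6424/(1+9.6424) = 0.906.

P(H | E) ≈ 0.906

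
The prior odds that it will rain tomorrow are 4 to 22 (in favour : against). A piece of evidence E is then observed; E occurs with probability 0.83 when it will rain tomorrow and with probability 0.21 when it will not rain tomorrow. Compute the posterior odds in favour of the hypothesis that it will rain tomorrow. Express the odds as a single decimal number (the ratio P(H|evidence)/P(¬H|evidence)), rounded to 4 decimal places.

Prior odds = 4/22 = 0.18182.
Likelihood ratio for E = 0.83/0.21 = 3.9524.
Posterior odds = prior odds × LR = 0.71861.

Posterior odds ≈ 0.7186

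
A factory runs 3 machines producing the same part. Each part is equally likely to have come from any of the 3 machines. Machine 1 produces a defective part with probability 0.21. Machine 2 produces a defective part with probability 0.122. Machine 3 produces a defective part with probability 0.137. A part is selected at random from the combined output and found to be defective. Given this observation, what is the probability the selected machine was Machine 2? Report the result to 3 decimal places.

Posterior probability ≈ 0.260

Tabulate prior·likelihood by source: [1] prior 0.333333, lik 0.21, product 0.07000; [2] prior 0.333333, lik 0.122, product 0.04067; [3] prior 0.333333, lik 0.137, product 0.04567.
Normalizing constant = 0.15633; the posterior for Machine 2 is its product over the sum, 0.04067/0.15633 = 0.260.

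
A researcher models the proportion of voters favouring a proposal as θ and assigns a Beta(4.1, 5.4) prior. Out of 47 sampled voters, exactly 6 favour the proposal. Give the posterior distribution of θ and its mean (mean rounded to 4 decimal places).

Posterior: Beta(10.1, 46.4); mean ≈ 0.1788

Observing 6 successes and 41 failures updates Beta(4.1, 5.4) by adding the success and failure counts to the two shape parameters: α = 4.1+6 = 10.1, β = 5.4+41 = 46.4.
Posterior mean = α/(α+β) = 10.1/56.5 = 0.1788.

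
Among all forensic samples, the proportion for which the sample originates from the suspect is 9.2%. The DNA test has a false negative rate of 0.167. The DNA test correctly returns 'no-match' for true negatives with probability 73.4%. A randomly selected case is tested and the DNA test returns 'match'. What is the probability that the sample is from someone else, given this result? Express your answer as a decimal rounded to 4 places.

P(¬H | E) ≈ 0.7591

Write H for 'the sample originates from the suspect'. Prior odds H:¬H = 0.092/0.908 = 0.10132. For the 'match' outcome, the likelihood ratio is 0.833/0.266 = 3.1316.
Posterior odds = 0.10132 × 3.1316 = 0.31730, so P(H|E) = 0.31730/(1+0.31730) = 0.2409. Then P(¬H|E) = 1 − 0.2409 = 0.7591.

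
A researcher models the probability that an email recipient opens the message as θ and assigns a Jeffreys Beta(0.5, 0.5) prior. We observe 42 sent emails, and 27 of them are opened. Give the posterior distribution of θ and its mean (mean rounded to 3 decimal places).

Posterior: Beta(27.5, 15.5); mean ≈ 0.640

The binomial likelihood is conjugate to the Beta prior: with 27 successes and 15 failures, the posterior is Beta(0.5+27, 0.5+15) = Beta(27.5, 15.5).
E[θ | data] = 27.5/(27.5+15.5) = 0.640.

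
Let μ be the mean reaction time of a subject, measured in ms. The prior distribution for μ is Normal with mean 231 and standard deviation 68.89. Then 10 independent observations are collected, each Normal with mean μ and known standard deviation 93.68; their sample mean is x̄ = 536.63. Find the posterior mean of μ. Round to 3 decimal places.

Prior precision 1/τ₀² = 1/68.89² = 0.00021071; data precision n/σ² = 10/93.68² = 0.00113948.
Posterior precision = 0.00021071 + 0.00113948 = 0.00135019.
Posterior mean = (0.00021071·231 + 0.00113948·536.63) / 0.00135019 = 488.933.

Posterior mean ≈ 488.933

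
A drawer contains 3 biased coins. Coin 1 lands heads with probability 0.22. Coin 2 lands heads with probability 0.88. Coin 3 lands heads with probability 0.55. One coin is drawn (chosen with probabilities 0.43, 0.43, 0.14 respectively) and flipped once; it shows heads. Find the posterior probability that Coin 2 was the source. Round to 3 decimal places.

Posterior probability ≈ 0.688

P(heads|C1) = 0.22; P(heads|C2) = 0.88; P(heads|C3) = 0.55.
Prior × likelihood for each source: 0.43·0.22=0.09460, 0.43·0.88=0.3784, 0.14·0.55=0.07700. Summing gives P(heads) = 0.55000.
P(Coin 2 | heads) = 0.3784 / 0.55000 = 0.688.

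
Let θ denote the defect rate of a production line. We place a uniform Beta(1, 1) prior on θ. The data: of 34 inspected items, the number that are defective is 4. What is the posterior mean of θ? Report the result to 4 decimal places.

Posterior mean ≈ 0.1389

Observing 4 successes and 30 failures updates Beta(1, 1) by adding the success and failure counts to the two shape parameters: α = 1+4 = 5, β = 1+30 = 31.
E[θ | data] = 5/(5+31) = 0.1389.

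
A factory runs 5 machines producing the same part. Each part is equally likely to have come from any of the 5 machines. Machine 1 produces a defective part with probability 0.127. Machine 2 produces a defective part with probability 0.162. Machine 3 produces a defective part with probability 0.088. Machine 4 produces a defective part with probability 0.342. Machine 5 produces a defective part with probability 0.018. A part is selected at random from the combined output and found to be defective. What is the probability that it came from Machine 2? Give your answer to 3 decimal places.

Posterior probability ≈ 0.220

Tabulate prior·likelihood by source: [1] prior 0.2, lik 0.127, product 0.02540; [2] prior 0.2, lik 0.162, product 0.03240; [3] prior 0.2, lik 0.088, product 0.01760; [4] prior 0.2, lik 0.342, product 0.06840; [5] prior 0.2, lik 0.018, product 0.003600.
Normalizing constant = 0.14740; the posterior for Machine 2 is its product over the sum, 0.03240/0.14740 = 0.220.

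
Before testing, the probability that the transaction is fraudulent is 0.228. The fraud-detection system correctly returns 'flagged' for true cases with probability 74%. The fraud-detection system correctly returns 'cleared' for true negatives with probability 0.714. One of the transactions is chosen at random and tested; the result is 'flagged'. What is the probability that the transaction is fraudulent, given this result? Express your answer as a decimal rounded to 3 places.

P(H | E) ≈ 0.433

Write H for 'the transaction is fraudulent'. Prior odds H:¬H = 0.228/0.772 = 0.29534. For the 'flagged' outcome, the likelihood ratio is 0.74/0.286 = 2.5874.
Posterior odds = 0.29534 × 2.5874 = 0.76416, so P(H|E) = 0.76416/(1+0.76416) = 0.433.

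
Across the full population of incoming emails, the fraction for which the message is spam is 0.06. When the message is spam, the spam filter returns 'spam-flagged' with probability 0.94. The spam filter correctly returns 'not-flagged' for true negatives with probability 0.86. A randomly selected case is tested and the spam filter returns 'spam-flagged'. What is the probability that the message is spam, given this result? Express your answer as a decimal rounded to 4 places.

Let H be the event that the message is spam. P(H) = 0.06, so P(¬H) = 0.94. With E the 'spam-flagged' result, P(E|H) = 0.94 and P(E|¬H) = 0.14.
P(E) = 0.94·0.06 + 0.14·0.94 = 0.056400 + 0.13160 = 0.18800.
By Bayes' theorem, P(H|E) = 0.056400 / 0.18800 = 0.3000.

P(H | E) ≈ 0.3000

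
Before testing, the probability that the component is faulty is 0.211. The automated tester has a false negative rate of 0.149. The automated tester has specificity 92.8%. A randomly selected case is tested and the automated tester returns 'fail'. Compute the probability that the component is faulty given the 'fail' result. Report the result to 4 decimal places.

Write H for 'the component is faulty'. Prior odds H:¬H = 0.211/0.789 = 0.26743. For the 'fail' outcome, the likelihood ratio is 0.851/0.072 = 11.819.
Posterior odds = 0.26743 × 11.819 = 3.1608, so P(H|E) = 3.1608/(1+3.1608) = 0.7597.

P(H | E) ≈ 0.7597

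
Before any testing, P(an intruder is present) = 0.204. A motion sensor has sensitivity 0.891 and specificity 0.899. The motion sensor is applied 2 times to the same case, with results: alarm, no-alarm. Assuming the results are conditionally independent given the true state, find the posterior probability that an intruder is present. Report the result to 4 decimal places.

Let H be the event that an intruder is present; start with P(H) = 0.204. P('alarm'|H) = 0.891, P('alarm'|¬H) = 0.101.
Update on result 1 ('alarm'): P(H) ← 0.891·0.2040 / (0.891·0.2040 + 0.101·0.7960) = 0.18176/0.26216 = 0.6933.
Update on result 2 ('no-alarm'): P(H) ← 0.109·0.6933 / (0.109·0.6933 + 0.899·0.3067) = 0.075573/0.35127 = 0.2151.

Posterior P(H) ≈ 0.2151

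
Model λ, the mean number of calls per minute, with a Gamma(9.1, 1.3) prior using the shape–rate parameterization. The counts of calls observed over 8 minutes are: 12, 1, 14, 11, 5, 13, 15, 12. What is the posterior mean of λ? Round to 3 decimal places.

Posterior mean ≈ 9.903

Total count ∑xᵢ = 83 over n = 8 minutes.
Gamma is conjugate to the Poisson likelihood: posterior is Gamma(shape = 9.1+83 = 92.1, rate = 1.3+8 = 9.3).
E[λ | data] = 92.1/9.3 = 9.903.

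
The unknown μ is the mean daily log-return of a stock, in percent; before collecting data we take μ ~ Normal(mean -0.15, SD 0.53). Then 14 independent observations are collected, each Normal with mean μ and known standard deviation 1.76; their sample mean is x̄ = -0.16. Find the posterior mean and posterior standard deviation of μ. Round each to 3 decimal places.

Prior precision 1/τ₀² = 1/0.53² = 3.55999; data precision n/σ² = 14/1.76² = 4.51963.
Posterior precision = 3.55999 + 4.51963 = 8.07961, giving posterior SD = 1/√8.07961 = 0.352.
Posterior mean = (3.55999·-0.15 + 4.51963·-0.16) / 8.07961 = -0.156.

Posterior mean ≈ -0.156; posterior SD ≈ 0.352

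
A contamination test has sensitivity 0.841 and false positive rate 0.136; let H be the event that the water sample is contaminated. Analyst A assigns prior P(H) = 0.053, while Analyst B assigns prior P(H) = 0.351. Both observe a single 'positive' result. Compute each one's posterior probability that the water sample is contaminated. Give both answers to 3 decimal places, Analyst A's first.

Analyst A: 0.257; Analyst B: 0.770

P('+'|H) = 0.841, P('+'|¬H) = 0.136.
Analyst A: numerator 0.841·0.053 = 0.044573; evidence = 0.044573+0.136·0.947 = 0.17336; posterior = 0.257.
Analyst B: numerator 0.841·0.351 = 0.29519; evidence = 0.29519+0.136·0.649 = 0.38345; posterior = 0.770.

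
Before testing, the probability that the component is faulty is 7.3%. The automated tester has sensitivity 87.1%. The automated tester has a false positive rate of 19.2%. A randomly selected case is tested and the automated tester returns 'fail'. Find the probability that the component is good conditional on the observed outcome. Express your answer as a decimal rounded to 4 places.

P(¬H | E) ≈ 0.7368

Let H be the event that the component is faulty. P(H) = 0.073, so P(¬H) = 0.927. With E the 'fail' result, P(E|H) = 0.871 and P(E|¬H) = 0.192.
P(E) = 0.871·0.073 + 0.192·0.927 = 0.063583 + 0.17798 = 0.24157.
By Bayes' theorem, P(H|E) = 0.063583 / 0.24157 = 0.2632. Hence P(¬H|E) = 1 − 0.2632 = 0.7368.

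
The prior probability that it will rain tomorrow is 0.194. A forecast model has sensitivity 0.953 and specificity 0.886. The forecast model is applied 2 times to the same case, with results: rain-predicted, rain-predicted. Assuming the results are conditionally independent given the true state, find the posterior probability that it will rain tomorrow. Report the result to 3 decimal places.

With H the event that it will rain tomorrow, the joint likelihood of the observed sequence is P(data|H) = 0.953·0.953 = 0.90821 and P(data|¬H) = 0.114·0.114 = 0.012996.
Bayes: P(H|data) = 0.194·0.90821 / (0.194·0.90821 + 0.806·0.012996) = 0.17619/0.18667 = 0.9439.

Posterior P(H) ≈ 0.944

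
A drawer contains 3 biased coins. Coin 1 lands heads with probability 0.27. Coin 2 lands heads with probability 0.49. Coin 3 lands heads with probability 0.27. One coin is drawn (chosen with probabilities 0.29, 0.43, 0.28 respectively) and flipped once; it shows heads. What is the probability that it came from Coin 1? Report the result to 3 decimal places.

Posterior probability ≈ 0.215

P(heads|C1) = 0.27; P(heads|C2) = 0.49; P(heads|C3) = 0.27.
Prior × likelihood for each source: 0.29·0.27=0.07830, 0.43·0.49=0.2107, 0.28·0.27=0.07560. Summing gives P(heads) = 0.36460.
P(Coin 1 | heads) = 0.07830 / 0.36460 = 0.215.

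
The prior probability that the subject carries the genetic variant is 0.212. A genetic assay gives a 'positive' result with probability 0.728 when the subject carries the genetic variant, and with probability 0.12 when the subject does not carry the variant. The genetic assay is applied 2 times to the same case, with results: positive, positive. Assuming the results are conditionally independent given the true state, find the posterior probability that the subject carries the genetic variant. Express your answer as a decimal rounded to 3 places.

Posterior P(H) ≈ 0.908

With H the event that the subject carries the genetic variant, the joint likelihood of the observed sequence is P(data|H) = 0.728·0.728 = 0.52998 and P(data|¬H) = 0.12·0.12 = 0.014400.
Bayes: P(H|data) = 0.212·0.52998 / (0.212·0.52998 + 0.788·0.014400) = 0.11236/0.12370 = 0.9083.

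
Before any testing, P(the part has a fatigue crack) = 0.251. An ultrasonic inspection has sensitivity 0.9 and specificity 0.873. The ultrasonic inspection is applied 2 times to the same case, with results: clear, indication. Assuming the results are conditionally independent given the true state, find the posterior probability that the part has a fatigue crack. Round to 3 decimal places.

Let H be the event that the part has a fatigue crack; start with P(H) = 0.251. P('indication'|H) = 0.9, P('indication'|¬H) = 0.127.
Update on result 1 ('clear'): P(H) ← 0.1·0.2510 / (0.1·0.2510 + 0.873·0.7490) = 0.025100/0.67898 = 0.0370.
Update on result 2 ('indication'): P(H) ← 0.9·0.0370 / (0.9·0.0370 + 0.127·0.9630) = 0.033271/0.15558 = 0.2139.

Posterior P(H) ≈ 0.214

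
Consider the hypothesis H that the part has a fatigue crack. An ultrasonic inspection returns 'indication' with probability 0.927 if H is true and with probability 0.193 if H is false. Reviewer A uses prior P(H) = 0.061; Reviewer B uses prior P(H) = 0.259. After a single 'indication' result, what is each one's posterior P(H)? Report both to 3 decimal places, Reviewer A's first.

P('+'|H) = 0.927, P('+'|¬H) = 0.193.
Reviewer A: numerator 0.927·0.061 = 0.056547; evidence = 0.056547+0.193·0.939 = 0.23777; posterior = 0.238.
Reviewer B: numerator 0.927·0.259 = 0.24009; evidence = 0.24009+0.193·0.741 = 0.38311; posterior = 0.627.

Reviewer A: 0.238; Reviewer B: 0.627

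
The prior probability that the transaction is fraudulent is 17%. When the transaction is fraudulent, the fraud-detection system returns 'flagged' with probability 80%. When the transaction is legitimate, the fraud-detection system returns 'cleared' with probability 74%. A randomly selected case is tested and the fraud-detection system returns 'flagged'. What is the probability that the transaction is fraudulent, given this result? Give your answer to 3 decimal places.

P(H | E) ≈ 0.387

Write H for 'the transaction is fraudulent'. Prior odds H:¬H = 0.17/0.83 = 0.20482. For the 'flagged' outcome, the likelihood ratio is 0.8/0.26 = 3.0769.
Posterior odds = 0.20482 × 3.0769 = 0.63021, so P(H|E) = 0.63021/(1+0.63021) = 0.387.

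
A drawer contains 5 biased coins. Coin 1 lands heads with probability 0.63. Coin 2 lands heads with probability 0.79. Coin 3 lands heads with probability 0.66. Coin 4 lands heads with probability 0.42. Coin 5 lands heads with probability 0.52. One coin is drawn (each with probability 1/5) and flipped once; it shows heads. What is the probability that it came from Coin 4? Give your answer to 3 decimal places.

Posterior probability ≈ 0.139

Tabulate prior·likelihood by source: [1] prior 0.2, lik 0.63, product 0.1260; [2] prior 0.2, lik 0.79, product 0.1580; [3] prior 0.2, lik 0.66, product 0.1320; [4] prior 0.2, lik 0.42, product 0.08400; [5] prior 0.2, lik 0.52, product 0.1040.
Normalizing constant = 0.60400; the posterior for Coin 4 is its product over the sum, 0.08400/0.60400 = 0.139.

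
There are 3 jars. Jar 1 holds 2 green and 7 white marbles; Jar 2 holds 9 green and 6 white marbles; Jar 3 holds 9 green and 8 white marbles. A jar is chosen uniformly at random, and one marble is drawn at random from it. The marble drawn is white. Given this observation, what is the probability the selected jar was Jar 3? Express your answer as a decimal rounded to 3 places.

Posterior probability ≈ 0.285

Tabulate prior·likelihood by source: [1] prior 0.333333, lik 0.7778, product 0.2593; [2] prior 0.333333, lik 0.4, product 0.1333; [3] prior 0.333333, lik 0.4706, product 0.1569.
Normalizing constant = 0.54946; the posterior for Jar 3 is its product over the sum, 0.1569/0.54946 = 0.285.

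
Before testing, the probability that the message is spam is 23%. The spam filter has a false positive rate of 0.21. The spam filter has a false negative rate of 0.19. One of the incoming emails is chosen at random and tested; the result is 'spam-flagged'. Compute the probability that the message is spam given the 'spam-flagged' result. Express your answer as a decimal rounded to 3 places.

P(H | E) ≈ 0.535

Let H be the event that the message is spam. P(H) = 0.23, so P(¬H) = 0.77. With E the 'spam-flagged' result, P(E|H) = 0.81 and P(E|¬H) = 0.21.
P(E) = 0.81·0.23 + 0.21·0.77 = 0.18630 + 0.16170 = 0.34800.
By Bayes' theorem, P(H|E) = 0.18630 / 0.34800 = 0.535.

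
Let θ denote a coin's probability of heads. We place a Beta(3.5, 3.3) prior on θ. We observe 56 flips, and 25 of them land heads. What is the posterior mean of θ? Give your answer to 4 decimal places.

Posterior mean ≈ 0.4538

Observing 25 successes and 31 failures updates Beta(3.5, 3.3) by adding the success and failure counts to the two shape parameters: α = 3.5+25 = 28.5, β = 3.3+31 = 34.3.
Posterior mean = α/(α+β) = 28.5/62.8 = 0.4538.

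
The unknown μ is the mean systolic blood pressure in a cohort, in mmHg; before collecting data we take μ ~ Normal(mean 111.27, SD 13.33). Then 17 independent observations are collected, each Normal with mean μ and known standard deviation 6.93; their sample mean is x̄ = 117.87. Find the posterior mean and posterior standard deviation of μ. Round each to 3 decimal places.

Posterior mean ≈ 117.767; posterior SD ≈ 1.668

Prior precision 1/τ₀² = 1/13.33² = 0.00562781; data precision n/σ² = 17/6.93² = 0.353983.
Posterior precision = 0.00562781 + 0.353983 = 0.359611, giving posterior SD = 1/√0.359611 = 1.668.
Posterior mean = (0.00562781·111.27 + 0.353983·117.87) / 0.359611 = 117.767.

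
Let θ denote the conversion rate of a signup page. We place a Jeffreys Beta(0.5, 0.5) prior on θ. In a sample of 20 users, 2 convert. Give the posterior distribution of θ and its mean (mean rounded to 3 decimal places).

Posterior: Beta(2.5, 18.5); mean ≈ 0.119

Observing 2 successes and 18 failures updates Beta(0.5, 0.5) by adding the success and failure counts to the two shape parameters: α = 0.5+2 = 2.5, β = 0.5+18 = 18.5.
E[θ | data] = 2.5/(2.5+18.5) = 0.119.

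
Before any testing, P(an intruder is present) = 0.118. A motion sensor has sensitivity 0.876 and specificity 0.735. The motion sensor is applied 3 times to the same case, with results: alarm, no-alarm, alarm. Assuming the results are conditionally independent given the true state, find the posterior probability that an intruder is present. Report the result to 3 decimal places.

With H the event that an intruder is present, the joint likelihood of the observed sequence is P(data|H) = 0.876·0.124·0.876 = 0.095155 and P(data|¬H) = 0.265·0.735·0.265 = 0.051615.
Bayes: P(H|data) = 0.118·0.095155 / (0.118·0.095155 + 0.882·0.051615) = 0.011228/0.056753 = 0.1978.

Posterior P(H) ≈ 0.198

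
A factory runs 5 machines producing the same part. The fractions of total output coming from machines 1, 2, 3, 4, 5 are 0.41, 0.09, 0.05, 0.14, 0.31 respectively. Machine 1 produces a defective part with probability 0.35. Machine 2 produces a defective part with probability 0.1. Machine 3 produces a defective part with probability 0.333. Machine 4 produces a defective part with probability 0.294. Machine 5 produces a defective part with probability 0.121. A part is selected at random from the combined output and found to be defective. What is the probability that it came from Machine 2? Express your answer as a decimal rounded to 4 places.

Tabulate prior·likelihood by source: [1] prior 0.41, lik 0.35, product 0.1435; [2] prior 0.09, lik 0.1, product 0.009000; [3] prior 0.05, lik 0.333, product 0.01665; [4] prior 0.14, lik 0.294, product 0.04116; [5] prior 0.31, lik 0.121, product 0.03751.
Normalizing constant = 0.24782; the posterior for Machine 2 is its product over the sum, 0.009000/0.24782 = 0.0363.

Posterior probability ≈ 0.0363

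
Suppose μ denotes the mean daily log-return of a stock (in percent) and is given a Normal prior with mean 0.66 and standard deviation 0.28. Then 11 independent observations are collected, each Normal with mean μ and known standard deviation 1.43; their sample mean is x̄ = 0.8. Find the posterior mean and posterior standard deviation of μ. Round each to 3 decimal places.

Posterior mean ≈ 0.702; posterior SD ≈ 0.235

With known σ, the Normal prior is conjugate. Weight on the data is w = (n/σ²)/(n/σ² + 1/τ₀²) = 5.37924/(5.37924+12.7551) = 0.29663.
Posterior mean = w·x̄ + (1−w)·μ₀ = 0.29663·0.8 + 0.70337·0.66 = 0.702. Posterior variance = 1/(5.37924+12.7551) = 0.0551440, so SD = 0.235.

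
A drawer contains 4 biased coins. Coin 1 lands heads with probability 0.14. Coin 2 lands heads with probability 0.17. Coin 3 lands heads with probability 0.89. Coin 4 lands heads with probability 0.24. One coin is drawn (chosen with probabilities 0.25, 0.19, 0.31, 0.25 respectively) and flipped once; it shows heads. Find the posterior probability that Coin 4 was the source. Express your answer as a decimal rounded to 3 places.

P(heads|C1) = 0.14; P(heads|C2) = 0.17; P(heads|C3) = 0.89; P(heads|C4) = 0.24.
Prior × likelihood for each source: 0.25·0.14=0.03500, 0.19·0.17=0.03230, 0.31·0.89=0.2759, 0.25·0.24=0.06000. Summing gives P(heads) = 0.40320.
P(Coin 4 | heads) = 0.06000 / 0.40320 = 0.149.

Posterior probability ≈ 0.149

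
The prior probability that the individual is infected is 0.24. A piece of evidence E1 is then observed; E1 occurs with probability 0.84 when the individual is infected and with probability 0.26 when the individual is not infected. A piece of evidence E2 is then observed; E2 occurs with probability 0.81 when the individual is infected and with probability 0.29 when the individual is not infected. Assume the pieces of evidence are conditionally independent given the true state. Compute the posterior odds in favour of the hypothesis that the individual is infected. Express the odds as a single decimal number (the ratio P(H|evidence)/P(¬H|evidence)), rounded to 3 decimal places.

Prior odds = 0.24/(1−0.24) = 0.31579.
Likelihood ratio for E1 = 0.84/0.26 = 3.2308.
Likelihood ratio for E2 = 0.81/0.29 = 2.7931.
Posterior odds = prior odds × LR₁ × LR₂ = 2.8496.

Posterior odds ≈ 2.850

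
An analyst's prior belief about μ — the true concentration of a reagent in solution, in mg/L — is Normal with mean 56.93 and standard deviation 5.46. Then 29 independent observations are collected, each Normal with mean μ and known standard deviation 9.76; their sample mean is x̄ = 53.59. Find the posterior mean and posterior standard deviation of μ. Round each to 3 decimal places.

Posterior mean ≈ 53.921; posterior SD ≈ 1.720

With known σ, the Normal prior is conjugate. Weight on the data is w = (n/σ²)/(n/σ² + 1/τ₀²) = 0.304438/(0.304438+0.0335440) = 0.90075.
Posterior mean = w·x̄ + (1−w)·μ₀ = 0.90075·53.59 + 0.099248·56.93 = 53.921. Posterior variance = 1/(0.304438+0.0335440) = 2.95874, so SD = 1.720.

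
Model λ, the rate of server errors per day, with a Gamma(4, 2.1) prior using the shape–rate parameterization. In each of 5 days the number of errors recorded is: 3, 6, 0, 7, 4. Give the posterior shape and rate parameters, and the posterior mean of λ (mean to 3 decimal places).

Posterior: Gamma(shape=24, rate=7.1); mean ≈ 3.380

Total count ∑xᵢ = 20 over n = 5 days.
Gamma is conjugate to the Poisson likelihood: posterior is Gamma(shape = 4+20 = 24, rate = 2.1+5 = 7.1).
E[λ | data] = 24/7.1 = 3.380.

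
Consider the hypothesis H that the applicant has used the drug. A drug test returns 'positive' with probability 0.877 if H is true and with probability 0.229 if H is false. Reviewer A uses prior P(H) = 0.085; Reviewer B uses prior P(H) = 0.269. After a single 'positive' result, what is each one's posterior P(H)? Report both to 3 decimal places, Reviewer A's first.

Reviewer A: 0.262; Reviewer B: 0.585

P('+'|H) = 0.877, P('+'|¬H) = 0.229.
Reviewer A: numerator 0.877·0.085 = 0.074545; evidence = 0.074545+0.229·0.915 = 0.28408; posterior = 0.262.
Reviewer B: numerator 0.877·0.269 = 0.23591; evidence = 0.23591+0.229·0.731 = 0.40331; posterior = 0.585.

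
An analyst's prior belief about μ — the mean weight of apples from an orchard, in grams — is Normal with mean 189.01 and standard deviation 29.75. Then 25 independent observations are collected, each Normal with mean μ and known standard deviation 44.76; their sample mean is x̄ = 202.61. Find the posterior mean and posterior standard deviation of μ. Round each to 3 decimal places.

Posterior mean ≈ 201.481; posterior SD ≈ 8.572

With known σ, the Normal prior is conjugate. Weight on the data is w = (n/σ²)/(n/σ² + 1/τ₀²) = 0.0124784/(0.0124784+0.00112986) = 0.91697.
Posterior mean = w·x̄ + (1−w)·μ₀ = 0.91697·202.61 + 0.083028·189.01 = 201.481. Posterior variance = 1/(0.0124784+0.00112986) = 73.4846, so SD = 8.572.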